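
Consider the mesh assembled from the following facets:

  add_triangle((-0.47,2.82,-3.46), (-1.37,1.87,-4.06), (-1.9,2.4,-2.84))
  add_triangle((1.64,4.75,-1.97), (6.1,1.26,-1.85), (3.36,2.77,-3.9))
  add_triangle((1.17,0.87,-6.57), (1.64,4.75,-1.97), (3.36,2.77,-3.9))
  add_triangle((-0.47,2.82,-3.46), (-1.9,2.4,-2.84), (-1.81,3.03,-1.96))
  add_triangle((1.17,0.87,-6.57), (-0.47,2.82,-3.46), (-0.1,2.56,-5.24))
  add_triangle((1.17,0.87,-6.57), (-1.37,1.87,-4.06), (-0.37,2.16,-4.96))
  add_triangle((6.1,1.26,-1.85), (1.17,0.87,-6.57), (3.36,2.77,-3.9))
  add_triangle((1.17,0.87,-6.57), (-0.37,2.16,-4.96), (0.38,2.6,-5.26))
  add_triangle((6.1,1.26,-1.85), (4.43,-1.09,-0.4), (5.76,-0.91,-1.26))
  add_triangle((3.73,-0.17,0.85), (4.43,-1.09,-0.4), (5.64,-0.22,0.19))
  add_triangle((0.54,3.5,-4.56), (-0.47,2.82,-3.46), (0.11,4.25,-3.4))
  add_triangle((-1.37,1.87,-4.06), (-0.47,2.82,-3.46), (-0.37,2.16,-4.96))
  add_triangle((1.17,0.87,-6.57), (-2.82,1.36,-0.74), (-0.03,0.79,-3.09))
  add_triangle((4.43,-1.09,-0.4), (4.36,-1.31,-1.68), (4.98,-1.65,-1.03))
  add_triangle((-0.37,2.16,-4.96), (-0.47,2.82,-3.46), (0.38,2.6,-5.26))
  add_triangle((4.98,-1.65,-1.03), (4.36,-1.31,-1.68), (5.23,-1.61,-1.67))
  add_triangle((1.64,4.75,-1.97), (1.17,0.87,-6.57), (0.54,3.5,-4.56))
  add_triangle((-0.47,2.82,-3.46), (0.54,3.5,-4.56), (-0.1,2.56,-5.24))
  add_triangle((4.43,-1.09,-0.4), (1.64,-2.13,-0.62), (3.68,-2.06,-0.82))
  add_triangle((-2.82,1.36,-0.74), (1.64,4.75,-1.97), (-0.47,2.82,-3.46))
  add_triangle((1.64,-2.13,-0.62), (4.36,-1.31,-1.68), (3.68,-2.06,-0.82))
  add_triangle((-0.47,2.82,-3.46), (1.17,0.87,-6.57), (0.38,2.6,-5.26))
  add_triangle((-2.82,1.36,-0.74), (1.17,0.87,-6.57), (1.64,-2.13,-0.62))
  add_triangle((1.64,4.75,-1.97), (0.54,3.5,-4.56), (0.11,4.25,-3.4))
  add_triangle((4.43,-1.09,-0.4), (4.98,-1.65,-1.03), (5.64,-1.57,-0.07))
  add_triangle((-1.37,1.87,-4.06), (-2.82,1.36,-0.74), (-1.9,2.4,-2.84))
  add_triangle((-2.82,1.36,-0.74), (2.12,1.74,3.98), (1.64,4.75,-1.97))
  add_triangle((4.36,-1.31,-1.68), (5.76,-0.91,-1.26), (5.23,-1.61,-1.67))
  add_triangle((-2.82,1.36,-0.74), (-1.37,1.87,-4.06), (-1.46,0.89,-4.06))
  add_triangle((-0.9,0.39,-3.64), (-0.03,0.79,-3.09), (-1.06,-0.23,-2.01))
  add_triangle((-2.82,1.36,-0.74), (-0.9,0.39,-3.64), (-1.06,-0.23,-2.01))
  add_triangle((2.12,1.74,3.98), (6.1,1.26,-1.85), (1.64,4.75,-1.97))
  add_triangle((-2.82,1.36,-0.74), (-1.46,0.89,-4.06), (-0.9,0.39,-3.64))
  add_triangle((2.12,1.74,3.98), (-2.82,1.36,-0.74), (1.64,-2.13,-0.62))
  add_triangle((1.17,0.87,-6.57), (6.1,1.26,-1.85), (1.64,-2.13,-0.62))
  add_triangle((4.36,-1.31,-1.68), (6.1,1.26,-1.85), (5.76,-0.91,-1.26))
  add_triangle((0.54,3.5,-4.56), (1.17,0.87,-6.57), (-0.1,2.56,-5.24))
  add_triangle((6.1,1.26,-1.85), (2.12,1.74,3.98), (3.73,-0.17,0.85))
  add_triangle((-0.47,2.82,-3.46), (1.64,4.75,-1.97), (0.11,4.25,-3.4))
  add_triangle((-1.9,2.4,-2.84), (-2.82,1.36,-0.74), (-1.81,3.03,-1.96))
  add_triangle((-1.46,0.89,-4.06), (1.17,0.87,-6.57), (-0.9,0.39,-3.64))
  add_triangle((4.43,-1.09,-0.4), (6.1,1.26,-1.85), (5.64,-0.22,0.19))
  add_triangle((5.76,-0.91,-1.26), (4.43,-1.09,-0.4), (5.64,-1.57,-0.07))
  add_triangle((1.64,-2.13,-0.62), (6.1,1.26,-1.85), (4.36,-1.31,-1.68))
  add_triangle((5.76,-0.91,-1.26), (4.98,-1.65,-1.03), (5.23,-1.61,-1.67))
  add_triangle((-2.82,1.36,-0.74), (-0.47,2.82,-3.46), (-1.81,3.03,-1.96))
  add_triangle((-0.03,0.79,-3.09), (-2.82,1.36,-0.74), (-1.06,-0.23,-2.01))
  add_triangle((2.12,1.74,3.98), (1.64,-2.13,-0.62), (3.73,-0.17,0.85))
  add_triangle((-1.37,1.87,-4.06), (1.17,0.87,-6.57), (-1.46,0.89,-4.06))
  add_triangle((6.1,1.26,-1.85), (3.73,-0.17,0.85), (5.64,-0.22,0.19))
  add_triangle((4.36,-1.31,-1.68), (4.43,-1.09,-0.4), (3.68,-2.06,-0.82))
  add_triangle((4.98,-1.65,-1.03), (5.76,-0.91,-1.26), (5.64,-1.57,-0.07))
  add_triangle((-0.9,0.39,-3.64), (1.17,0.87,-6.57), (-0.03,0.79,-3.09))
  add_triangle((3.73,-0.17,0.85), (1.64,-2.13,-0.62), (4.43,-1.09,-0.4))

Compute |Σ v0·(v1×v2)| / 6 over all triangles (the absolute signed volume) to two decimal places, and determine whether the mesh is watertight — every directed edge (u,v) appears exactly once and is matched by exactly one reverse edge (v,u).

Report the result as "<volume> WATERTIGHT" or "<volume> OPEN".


138.30 WATERTIGHT

Per-triangle v0·(v1×v2)/6:
  t1: +1.2968
  t2: +9.8125
  t3: +9.9212
  t4: +1.1749
  t5: -0.4525
  t6: +1.6166
  t7: +11.2771
  t8: +1.6959
  t9: +1.0217
  t10: +0.6372
  t11: +1.0602
  t12: +1.1406
  t13: +0.4290
  t14: -0.3017
  t15: +0.8927
  t16: +0.0136
  t17: +5.4257
  t18: +1.0674
  t19: +0.2194
  t20: +5.7637
  t21: +0.7032
  t22: -0.8241
  t23: +5.0362
  t24: +2.4738
  t25: -0.2158
  t26: +1.2497
  t27: +12.0325
  t28: +0.2328
  t29: +1.7665
  t30: +0.0416
  t31: +1.1499
  t32: +22.6823
  t33: +0.3735
  t34: +0.7910
  t35: +15.6778
  t36: +1.8579
  t37: +2.7205
  t38: +7.0429
  t39: -0.5899
  t40: +1.3382
  t41: +0.8173
  t42: +2.5455
  t43: -0.0649
  t44: -0.6222
  t45: +0.4805
  t46: -1.5728
  t47: -1.7050
  t48: +3.3333
  t49: +2.3773
  t50: +0.9726
  t51: +1.0111
  t52: +0.9257
  t53: -0.7041
  t54: +1.2523
Σ = +138.2994 → |volume| = 138.30

Directed edges: 162 total, each appears once with its reverse present → watertight.


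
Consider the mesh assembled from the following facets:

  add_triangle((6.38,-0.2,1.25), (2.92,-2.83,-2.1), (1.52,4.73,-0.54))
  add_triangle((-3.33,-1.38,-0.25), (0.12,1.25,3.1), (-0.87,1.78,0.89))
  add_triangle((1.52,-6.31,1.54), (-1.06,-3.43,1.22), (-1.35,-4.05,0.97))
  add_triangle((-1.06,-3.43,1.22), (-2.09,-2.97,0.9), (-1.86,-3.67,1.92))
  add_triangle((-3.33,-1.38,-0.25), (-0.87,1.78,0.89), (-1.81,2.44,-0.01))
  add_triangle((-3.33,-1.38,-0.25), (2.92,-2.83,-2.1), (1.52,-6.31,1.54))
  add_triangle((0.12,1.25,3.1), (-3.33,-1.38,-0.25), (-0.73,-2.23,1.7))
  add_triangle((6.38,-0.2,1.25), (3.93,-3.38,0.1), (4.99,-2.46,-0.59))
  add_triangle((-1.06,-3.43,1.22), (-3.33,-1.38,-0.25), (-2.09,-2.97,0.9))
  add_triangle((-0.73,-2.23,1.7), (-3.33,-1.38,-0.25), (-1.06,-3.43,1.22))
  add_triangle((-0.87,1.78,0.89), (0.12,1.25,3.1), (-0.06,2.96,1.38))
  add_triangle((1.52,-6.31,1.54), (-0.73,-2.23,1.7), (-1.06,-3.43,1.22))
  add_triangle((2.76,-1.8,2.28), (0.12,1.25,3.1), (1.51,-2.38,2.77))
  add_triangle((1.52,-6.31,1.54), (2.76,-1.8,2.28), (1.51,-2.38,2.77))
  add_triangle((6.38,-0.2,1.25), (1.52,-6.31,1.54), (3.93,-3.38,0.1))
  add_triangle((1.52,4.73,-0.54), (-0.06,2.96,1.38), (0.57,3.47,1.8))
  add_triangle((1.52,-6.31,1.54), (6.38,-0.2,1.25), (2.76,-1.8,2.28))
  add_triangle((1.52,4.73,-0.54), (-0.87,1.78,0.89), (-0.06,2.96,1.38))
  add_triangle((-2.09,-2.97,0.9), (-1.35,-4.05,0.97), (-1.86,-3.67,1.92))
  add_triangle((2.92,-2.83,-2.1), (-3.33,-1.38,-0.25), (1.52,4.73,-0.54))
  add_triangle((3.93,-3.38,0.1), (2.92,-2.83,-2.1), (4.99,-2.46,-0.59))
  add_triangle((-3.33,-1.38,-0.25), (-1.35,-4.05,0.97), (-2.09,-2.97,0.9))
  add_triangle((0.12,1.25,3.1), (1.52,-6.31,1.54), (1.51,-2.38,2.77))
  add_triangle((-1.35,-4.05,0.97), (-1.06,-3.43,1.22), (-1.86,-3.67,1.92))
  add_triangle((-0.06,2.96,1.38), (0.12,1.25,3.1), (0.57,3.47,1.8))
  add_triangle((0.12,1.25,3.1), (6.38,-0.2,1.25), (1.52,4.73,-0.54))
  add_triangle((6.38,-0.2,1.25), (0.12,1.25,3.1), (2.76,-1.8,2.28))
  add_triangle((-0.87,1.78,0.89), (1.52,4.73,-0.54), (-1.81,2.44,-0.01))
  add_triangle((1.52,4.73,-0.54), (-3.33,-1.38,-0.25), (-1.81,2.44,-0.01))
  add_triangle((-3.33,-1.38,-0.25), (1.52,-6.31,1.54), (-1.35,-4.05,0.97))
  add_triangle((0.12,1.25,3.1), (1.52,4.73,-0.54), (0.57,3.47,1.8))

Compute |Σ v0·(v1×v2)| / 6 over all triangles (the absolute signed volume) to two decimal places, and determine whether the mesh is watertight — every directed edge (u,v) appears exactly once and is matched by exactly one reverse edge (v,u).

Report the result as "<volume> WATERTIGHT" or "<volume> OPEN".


Per-triangle v0·(v1×v2)/6:
  t1: +16.0145
  t2: +3.0357
  t3: +0.9730
  t4: -0.4767
  t5: +1.5418
  t6: +12.1300
  t7: +4.4756
  t8: +3.7878
  t9: -0.2369
  t10: +1.5225
  t11: +1.0399
  t12: +1.7824
  t13: +2.8563
  t14: +3.5427
  t15: +8.7632
  t16: +1.0125
  t17: +9.3183
  t18: +1.0814
  t19: +0.6919
  t20: +6.7442
  t21: +2.7582
  t22: +0.7965
  t23: +2.3848
  t24: +0.2298
  t25: +0.7821
  t26: +16.7462
  t27: +7.9241
  t28: +1.9303
  t29: +1.4446
  t30: +1.3642
  t31: +0.9058
Σ = +116.8667 → |volume| = 116.87

Directed edges: 93 total; 9 unmatched, e.g. (6.38,-0.2,1.25)→(2.92,-2.83,-2.1) → open.

116.87 OPEN


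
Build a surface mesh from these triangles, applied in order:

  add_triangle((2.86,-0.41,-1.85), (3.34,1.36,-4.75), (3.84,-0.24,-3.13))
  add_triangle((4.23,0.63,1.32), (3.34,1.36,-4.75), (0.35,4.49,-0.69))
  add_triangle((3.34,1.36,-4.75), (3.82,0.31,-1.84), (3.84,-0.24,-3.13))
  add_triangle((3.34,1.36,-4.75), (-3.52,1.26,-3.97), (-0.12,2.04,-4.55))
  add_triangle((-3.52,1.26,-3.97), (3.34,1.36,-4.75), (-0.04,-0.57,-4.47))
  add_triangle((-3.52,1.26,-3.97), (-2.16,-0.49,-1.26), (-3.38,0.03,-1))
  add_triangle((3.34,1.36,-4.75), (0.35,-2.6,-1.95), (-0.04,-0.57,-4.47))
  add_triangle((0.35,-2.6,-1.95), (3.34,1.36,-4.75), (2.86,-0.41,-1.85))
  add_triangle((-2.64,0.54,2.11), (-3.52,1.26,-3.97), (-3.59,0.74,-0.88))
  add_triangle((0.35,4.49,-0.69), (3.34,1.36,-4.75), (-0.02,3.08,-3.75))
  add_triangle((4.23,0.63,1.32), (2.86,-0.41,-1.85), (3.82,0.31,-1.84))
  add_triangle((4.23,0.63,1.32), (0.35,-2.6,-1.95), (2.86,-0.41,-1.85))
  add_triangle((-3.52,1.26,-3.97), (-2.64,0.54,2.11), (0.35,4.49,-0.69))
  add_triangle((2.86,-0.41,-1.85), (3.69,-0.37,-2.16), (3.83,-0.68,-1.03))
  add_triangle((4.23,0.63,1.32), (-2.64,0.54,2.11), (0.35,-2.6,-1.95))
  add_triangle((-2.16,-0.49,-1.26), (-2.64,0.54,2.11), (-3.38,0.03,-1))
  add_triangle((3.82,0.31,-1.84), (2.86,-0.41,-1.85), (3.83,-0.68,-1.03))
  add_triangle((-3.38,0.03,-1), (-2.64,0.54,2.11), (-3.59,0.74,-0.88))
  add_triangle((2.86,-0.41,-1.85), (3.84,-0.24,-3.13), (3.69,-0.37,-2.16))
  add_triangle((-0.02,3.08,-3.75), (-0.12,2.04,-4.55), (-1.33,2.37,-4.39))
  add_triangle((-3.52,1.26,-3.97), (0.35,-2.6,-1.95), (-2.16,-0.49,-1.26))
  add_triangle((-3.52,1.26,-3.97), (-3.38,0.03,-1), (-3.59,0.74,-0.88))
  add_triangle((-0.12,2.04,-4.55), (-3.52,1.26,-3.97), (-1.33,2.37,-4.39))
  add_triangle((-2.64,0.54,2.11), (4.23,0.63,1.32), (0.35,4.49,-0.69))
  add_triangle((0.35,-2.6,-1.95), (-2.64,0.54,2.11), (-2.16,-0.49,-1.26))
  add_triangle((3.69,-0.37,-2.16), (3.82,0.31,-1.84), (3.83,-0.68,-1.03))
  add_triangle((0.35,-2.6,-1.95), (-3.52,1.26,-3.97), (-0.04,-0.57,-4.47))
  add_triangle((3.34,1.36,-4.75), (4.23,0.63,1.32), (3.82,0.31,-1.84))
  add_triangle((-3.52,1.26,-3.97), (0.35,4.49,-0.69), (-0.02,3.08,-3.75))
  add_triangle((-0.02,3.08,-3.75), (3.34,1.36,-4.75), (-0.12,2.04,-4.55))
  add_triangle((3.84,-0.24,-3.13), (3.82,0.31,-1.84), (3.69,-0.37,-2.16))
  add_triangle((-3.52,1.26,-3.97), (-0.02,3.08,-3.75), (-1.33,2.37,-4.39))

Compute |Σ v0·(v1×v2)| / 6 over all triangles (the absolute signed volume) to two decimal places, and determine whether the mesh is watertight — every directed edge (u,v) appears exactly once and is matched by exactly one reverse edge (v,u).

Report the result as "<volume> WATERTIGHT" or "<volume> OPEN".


120.97 WATERTIGHT

Per-triangle v0·(v1×v2)/6:
  t1: -0.1830
  t2: +17.6363
  t3: +1.9909
  t4: +3.3598
  t5: +9.5537
  t6: +1.2698
  t7: +6.4634
  t8: +4.6581
  t9: +0.8739
  t10: +8.8137
  t11: +1.2863
  t12: +3.9142
  t13: +13.5173
  t14: +0.1239
  t15: +4.1308
  t16: +0.6486
  t17: -0.6311
  t18: +1.1003
  t19: +0.0825
  t20: +1.3119
  t21: +3.4452
  t22: +1.2943
  t23: +1.5192
  t24: +9.7049
  t25: +2.6375
  t26: +0.5887
  t27: +5.6204
  t28: +2.9012
  t29: +8.1370
  t30: +3.7216
  t31: +0.4113
  t32: +1.0683
Σ = +120.9707 → |volume| = 120.97

Directed edges: 96 total, each appears once with its reverse present → watertight.


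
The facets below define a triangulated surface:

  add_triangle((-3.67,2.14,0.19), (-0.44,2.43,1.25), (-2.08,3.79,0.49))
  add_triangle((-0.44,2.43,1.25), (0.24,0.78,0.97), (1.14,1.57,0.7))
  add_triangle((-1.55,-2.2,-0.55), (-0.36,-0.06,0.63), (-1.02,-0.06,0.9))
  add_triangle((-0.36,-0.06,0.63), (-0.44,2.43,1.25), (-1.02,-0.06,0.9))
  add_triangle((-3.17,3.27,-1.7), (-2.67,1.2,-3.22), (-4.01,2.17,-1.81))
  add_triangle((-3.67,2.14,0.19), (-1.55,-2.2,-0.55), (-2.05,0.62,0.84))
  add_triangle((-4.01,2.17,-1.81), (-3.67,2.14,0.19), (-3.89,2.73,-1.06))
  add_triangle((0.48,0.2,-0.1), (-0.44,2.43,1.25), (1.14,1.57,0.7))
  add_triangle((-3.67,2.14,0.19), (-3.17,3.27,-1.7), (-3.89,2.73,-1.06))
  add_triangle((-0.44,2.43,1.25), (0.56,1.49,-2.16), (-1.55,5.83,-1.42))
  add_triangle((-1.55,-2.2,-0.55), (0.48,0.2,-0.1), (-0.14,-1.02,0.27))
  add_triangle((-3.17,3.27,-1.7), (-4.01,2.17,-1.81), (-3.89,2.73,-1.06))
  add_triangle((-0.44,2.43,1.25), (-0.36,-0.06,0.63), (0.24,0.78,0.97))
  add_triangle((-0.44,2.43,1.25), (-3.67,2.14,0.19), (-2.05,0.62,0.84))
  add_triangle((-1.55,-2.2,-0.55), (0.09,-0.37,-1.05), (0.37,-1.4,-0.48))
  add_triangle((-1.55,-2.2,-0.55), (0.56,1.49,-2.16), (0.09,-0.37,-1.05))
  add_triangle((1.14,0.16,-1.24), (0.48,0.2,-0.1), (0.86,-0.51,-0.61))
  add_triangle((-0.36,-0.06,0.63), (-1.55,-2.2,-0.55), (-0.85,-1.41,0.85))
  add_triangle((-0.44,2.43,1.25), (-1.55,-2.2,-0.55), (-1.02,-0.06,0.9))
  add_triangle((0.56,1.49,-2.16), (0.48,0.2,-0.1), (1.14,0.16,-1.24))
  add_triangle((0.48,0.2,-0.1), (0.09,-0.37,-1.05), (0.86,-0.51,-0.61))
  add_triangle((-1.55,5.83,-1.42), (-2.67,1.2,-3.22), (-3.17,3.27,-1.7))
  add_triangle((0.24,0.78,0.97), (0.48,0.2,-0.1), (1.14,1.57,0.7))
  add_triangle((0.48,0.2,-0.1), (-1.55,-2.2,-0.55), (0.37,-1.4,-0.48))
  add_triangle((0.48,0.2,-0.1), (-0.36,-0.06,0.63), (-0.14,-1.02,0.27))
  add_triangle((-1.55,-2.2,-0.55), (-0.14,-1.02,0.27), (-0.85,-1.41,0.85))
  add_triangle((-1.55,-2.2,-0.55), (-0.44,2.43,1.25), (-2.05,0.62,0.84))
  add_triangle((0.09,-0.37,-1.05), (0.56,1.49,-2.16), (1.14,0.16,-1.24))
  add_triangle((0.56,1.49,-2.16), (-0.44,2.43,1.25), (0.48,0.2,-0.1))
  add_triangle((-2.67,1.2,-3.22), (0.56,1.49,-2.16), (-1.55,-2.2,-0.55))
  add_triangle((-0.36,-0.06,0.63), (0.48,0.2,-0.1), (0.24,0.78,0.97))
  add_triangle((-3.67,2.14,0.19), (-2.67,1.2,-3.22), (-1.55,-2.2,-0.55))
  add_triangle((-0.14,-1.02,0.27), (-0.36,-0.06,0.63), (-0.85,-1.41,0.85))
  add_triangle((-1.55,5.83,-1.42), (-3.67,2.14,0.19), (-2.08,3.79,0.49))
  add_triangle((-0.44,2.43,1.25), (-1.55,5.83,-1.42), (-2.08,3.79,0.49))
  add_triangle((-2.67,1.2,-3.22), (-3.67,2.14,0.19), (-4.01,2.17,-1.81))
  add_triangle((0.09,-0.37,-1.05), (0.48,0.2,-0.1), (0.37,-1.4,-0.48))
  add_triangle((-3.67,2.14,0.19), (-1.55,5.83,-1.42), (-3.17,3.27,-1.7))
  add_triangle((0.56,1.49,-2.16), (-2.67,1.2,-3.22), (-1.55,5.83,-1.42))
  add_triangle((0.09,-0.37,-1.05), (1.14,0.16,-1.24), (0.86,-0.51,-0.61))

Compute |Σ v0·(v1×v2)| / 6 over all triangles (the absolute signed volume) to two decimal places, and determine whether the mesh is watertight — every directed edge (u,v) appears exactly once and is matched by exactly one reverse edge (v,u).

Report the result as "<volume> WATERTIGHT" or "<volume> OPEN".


45.35 WATERTIGHT

Per-triangle v0·(v1×v2)/6:
  t1: +1.4263
  t2: +0.3447
  t3: +0.1246
  t4: +0.1361
  t5: +2.1374
  t6: +1.6151
  t7: +0.6996
  t8: +0.0945
  t9: +0.5703
  t10: +2.0710
  t11: +0.0971
  t12: +0.8354
  t13: +0.1875
  t14: +1.4075
  t15: +0.4595
  t16: +0.4976
  t17: +0.0588
  t18: +0.1740
  t19: +0.4917
  t20: +0.1523
  t21: -0.0576
  t22: +4.4807
  t23: +0.0384
  t24: -0.0584
  t25: +0.0444
  t26: +0.2275
  t27: +0.0453
  t28: +0.3681
  t29: +0.5436
  t30: +2.6323
  t31: +0.0228
  t32: +6.2380
  t33: +0.0400
  t34: +3.5169
  t35: +2.2021
  t36: +0.0948
  t37: +0.1151
  t38: +4.3124
  t39: +6.8252
  t40: +0.1378
Σ = +45.3504 → |volume| = 45.35

Directed edges: 120 total, each appears once with its reverse present → watertight.


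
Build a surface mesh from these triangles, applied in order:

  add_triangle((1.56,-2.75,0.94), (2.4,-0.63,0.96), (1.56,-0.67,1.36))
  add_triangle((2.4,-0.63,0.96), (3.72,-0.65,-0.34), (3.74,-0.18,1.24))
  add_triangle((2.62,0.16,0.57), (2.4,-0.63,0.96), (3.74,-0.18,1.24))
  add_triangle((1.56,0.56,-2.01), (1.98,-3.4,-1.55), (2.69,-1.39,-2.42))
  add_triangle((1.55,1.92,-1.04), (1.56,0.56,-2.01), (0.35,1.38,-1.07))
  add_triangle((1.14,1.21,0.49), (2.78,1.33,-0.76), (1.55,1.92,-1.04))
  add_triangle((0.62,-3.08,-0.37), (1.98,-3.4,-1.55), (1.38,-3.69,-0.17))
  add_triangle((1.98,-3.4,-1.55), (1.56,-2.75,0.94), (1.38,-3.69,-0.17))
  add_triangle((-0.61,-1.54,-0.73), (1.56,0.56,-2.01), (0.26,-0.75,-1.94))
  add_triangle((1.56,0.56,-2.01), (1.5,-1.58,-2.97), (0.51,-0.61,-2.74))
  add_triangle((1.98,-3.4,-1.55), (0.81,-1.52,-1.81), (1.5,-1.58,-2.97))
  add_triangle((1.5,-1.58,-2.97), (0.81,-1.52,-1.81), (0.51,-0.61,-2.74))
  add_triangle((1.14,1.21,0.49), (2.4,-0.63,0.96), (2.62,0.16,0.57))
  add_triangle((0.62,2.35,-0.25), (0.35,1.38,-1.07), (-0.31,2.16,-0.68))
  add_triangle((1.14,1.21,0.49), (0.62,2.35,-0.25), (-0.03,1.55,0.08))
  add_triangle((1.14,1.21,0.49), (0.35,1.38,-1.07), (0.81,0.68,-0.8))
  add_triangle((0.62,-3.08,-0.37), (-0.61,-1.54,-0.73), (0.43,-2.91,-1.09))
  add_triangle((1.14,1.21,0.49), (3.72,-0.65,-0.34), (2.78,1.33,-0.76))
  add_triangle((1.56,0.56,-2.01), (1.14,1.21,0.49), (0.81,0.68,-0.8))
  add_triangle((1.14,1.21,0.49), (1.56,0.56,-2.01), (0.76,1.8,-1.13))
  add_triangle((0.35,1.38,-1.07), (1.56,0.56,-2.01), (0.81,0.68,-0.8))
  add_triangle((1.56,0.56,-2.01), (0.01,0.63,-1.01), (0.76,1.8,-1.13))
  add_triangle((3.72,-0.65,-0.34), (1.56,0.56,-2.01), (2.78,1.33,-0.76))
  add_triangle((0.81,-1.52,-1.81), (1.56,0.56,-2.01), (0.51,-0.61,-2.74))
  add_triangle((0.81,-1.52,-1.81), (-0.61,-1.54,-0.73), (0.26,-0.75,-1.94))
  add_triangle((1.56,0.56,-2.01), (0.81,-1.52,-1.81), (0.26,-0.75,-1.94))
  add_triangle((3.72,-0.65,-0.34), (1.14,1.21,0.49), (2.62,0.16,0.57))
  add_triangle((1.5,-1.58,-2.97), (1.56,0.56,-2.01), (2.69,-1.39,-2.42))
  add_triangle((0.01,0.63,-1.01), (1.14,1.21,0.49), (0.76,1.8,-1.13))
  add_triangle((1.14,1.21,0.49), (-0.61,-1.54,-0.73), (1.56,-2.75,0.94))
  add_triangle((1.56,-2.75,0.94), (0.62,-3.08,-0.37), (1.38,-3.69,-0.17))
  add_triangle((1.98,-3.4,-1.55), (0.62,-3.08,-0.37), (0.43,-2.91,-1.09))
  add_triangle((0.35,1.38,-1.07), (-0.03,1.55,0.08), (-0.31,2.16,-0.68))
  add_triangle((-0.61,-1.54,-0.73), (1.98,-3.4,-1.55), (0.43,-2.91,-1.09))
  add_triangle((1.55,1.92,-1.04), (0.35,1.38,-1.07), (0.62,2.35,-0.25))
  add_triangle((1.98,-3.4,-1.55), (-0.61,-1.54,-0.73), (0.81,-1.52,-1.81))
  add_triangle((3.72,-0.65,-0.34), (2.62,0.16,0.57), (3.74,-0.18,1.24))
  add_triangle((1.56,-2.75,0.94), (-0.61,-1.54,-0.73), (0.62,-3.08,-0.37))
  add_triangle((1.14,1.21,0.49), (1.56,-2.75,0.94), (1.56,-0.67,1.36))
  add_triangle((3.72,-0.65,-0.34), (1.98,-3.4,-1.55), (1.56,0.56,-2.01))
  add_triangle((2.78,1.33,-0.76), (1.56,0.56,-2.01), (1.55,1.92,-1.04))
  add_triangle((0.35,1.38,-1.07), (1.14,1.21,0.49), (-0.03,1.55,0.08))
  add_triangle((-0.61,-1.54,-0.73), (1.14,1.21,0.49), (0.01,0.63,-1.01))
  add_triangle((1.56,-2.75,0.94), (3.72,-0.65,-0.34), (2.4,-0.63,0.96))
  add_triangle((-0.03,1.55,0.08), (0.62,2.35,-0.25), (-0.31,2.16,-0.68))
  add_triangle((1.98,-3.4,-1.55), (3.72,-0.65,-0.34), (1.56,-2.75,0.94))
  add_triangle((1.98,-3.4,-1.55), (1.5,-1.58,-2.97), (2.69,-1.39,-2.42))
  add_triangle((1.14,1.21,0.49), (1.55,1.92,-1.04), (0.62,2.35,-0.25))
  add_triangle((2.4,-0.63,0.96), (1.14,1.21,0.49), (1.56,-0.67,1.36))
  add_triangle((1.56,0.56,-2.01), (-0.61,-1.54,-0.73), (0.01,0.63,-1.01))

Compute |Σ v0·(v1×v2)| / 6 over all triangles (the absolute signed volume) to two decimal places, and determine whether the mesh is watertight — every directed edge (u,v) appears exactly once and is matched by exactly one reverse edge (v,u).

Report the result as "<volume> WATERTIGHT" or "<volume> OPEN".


27.23 WATERTIGHT

Per-triangle v0·(v1×v2)/6:
  t1: +0.6561
  t2: +0.5528
  t3: -0.0665
  t4: -0.5048
  t5: +0.5316
  t6: +0.6275
  t7: +0.5552
  t8: +0.9202
  t9: -0.2189
  t10: +0.9334
  t11: +0.4629
  t12: +0.2847
  t13: +0.3001
  t14: +0.3157
  t15: +0.1851
  t16: -0.2617
  t17: +0.3061
  t18: +1.1109
  t19: -0.1475
  t20: +0.8092
  t21: -0.1421
  t22: +0.3714
  t23: +1.8411
  t24: -0.8226
  t25: +0.4185
  t26: +0.5876
  t27: +0.4796
  t28: +1.2114
  t29: -0.0200
  t30: -0.4373
  t31: +0.2743
  t32: +0.5837
  t33: -0.1561
  t34: +0.2221
  t35: +0.3819
  t36: +0.9526
  t37: +0.3683
  t38: +0.3184
  t39: -0.4581
  t40: +4.2427
  t41: +0.9178
  t42: -0.3846
  t43: -0.2271
  t44: +1.6701
  t45: +0.1618
  t46: +4.1527
  t47: +1.8104
  t48: +0.5215
  t49: +0.4479
  t50: +0.5894
Σ = +27.2295 → |volume| = 27.23

Directed edges: 150 total, each appears once with its reverse present → watertight.


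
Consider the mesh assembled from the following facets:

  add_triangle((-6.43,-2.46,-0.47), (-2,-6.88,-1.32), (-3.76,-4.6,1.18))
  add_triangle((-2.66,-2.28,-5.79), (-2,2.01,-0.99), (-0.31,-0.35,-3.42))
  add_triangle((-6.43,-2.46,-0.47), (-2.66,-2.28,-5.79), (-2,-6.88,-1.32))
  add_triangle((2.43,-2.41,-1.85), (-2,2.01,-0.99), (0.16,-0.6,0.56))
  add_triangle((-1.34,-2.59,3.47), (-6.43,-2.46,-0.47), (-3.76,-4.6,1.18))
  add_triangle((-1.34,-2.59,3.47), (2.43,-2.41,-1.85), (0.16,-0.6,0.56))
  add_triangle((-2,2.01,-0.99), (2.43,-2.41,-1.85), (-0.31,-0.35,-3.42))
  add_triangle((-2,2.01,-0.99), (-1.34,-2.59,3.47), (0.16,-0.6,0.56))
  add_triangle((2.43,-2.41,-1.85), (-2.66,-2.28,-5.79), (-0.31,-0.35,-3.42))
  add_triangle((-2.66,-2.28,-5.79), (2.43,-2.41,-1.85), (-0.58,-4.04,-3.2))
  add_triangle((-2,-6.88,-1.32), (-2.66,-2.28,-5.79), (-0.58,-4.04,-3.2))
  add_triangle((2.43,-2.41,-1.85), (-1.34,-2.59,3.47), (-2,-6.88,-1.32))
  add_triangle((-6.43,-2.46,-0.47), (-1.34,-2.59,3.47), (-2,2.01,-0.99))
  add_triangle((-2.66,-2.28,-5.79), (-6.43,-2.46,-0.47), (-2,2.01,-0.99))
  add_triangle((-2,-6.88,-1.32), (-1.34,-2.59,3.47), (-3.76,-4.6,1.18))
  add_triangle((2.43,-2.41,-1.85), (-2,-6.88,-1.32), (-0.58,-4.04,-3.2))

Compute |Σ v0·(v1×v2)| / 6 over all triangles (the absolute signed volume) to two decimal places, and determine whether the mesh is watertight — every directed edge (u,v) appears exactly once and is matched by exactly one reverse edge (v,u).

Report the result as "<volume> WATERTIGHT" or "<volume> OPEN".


Per-triangle v0·(v1×v2)/6:
  t1: +13.5106
  t2: +4.4070
  t3: +35.0802
  t4: -0.4418
  t5: +8.8497
  t6: +0.6443
  t7: +0.7082
  t8: +0.0258
  t9: +5.2013
  t10: +7.3543
  t11: +9.2016
  t12: +13.3060
  t13: +8.7327
  t14: +17.7830
  t15: +9.6321
  t16: +7.7589
Σ = +141.7539 → |volume| = 141.75

Directed edges: 48 total, each appears once with its reverse present → watertight.

141.75 WATERTIGHT


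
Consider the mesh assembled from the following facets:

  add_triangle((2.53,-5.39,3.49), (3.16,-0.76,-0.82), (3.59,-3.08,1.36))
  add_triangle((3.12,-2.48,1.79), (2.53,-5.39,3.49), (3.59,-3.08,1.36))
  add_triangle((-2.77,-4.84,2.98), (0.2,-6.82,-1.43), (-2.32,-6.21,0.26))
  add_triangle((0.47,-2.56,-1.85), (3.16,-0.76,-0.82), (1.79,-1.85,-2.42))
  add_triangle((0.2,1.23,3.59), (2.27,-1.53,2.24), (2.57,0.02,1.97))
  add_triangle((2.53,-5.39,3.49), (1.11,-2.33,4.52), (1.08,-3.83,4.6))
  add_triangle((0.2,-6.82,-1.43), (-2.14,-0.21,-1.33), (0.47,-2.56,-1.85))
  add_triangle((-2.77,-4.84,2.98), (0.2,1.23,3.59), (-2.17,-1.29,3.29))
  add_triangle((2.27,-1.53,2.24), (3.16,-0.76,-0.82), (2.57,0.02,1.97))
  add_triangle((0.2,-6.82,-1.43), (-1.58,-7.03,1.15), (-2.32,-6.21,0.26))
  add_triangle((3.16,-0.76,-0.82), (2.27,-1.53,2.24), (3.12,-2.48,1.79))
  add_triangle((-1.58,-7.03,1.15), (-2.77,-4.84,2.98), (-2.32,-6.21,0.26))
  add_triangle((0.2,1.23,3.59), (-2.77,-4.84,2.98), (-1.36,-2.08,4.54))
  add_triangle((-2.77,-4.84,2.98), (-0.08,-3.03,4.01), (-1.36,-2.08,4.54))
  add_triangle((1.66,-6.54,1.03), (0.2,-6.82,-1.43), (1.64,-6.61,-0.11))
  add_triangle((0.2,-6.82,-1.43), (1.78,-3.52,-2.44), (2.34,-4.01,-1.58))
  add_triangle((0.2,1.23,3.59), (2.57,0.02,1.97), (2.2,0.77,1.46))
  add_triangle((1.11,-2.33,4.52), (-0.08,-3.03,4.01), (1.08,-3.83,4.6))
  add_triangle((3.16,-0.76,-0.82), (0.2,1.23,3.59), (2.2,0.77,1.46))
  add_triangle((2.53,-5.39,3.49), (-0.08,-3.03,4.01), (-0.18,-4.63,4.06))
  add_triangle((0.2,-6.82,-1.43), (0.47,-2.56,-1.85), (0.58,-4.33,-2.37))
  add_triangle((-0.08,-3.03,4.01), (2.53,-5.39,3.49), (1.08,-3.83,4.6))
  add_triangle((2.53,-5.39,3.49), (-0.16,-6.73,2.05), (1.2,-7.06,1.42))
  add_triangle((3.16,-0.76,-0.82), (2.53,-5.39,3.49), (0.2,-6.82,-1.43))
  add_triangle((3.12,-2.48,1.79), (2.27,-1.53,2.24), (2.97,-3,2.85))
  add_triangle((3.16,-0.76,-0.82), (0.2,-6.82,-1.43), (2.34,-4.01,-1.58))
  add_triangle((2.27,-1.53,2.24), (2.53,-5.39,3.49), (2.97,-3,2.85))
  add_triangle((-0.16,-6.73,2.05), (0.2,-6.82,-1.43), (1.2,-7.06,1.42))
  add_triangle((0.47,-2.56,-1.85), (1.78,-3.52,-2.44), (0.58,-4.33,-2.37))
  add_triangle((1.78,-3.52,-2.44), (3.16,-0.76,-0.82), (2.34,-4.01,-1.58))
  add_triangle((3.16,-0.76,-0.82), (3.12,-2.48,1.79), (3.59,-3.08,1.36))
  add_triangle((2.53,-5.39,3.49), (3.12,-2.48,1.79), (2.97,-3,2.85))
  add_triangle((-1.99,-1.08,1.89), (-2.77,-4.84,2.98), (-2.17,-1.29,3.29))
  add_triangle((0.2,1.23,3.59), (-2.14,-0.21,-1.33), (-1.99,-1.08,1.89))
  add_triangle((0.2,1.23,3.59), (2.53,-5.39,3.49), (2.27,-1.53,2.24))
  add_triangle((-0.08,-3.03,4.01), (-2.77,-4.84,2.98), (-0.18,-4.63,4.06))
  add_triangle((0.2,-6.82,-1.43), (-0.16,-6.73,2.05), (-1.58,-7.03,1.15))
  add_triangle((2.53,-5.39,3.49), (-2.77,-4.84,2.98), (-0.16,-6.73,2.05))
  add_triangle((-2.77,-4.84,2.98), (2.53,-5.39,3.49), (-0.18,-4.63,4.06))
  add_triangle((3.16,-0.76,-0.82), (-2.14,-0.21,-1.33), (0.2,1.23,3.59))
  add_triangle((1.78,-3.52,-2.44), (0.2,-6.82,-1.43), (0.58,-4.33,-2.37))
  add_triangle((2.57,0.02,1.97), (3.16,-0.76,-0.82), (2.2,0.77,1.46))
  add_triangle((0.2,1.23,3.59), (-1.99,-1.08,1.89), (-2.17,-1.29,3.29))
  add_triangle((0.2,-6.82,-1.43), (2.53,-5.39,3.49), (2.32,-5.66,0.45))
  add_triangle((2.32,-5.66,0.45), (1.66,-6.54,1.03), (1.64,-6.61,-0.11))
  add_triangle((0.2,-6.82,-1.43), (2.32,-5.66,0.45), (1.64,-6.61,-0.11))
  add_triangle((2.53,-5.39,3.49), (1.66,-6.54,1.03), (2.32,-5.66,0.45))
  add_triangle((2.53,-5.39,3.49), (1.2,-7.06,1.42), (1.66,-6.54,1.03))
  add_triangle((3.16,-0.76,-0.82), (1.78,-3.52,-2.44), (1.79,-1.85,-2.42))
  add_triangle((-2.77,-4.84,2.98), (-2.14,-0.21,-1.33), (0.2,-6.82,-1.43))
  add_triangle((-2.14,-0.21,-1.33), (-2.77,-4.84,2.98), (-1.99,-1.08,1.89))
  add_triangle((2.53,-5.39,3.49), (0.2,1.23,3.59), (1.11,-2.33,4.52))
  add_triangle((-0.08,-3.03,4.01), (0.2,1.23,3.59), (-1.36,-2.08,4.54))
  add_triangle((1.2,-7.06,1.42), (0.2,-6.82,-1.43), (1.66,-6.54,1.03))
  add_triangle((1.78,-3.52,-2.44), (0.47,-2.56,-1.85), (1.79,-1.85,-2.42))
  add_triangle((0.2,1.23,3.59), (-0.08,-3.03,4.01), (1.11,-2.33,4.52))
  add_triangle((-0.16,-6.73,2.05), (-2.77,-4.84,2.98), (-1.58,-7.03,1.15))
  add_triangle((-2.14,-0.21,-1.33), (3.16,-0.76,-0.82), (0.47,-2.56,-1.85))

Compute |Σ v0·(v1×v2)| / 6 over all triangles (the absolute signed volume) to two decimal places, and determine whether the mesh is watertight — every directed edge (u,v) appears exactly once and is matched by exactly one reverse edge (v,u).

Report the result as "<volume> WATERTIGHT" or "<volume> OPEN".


143.60 WATERTIGHT

Per-triangle v0·(v1×v2)/6:
  t1: +0.9302
  t2: +1.4693
  t3: -6.1912
  t4: -1.2282
  t5: +2.5413
  t6: +1.9728
  t7: +3.7808
  t8: +4.0062
  t9: +2.3174
  t10: +4.2914
  t11: +1.2298
  t12: +3.8596
  t13: +0.7303
  t14: +4.6423
  t15: +1.8178
  t16: +2.8905
  t17: +1.2274
  t18: +1.1341
  t19: -1.1247
  t20: +2.8964
  t21: +0.0199
  t22: +1.5405
  t23: +5.0137
  t24: +18.2591
  t25: +0.4752
  t26: +0.9675
  t27: +0.4877
  t28: +5.0846
  t29: +0.3767
  t30: +2.0072
  t31: +0.9473
  t32: +1.3361
  t33: +1.3471
  t34: +2.4434
  t35: +5.2425
  t36: +2.6588
  t37: +5.9611
  t38: +9.9931
  t39: +5.1358
  t40: -0.1209
  t41: +1.9103
  t42: +1.1217
  t43: +0.5979
  t44: -6.8991
  t45: +1.1265
  t46: +0.4336
  t47: +3.1021
  t48: +2.0944
  t49: +1.7055
  t50: +14.0017
  t51: +3.6109
  t52: +2.0385
  t53: +3.5901
  t54: +2.1300
  t55: +0.5881
  t56: +2.9654
  t57: +5.3385
  t58: +1.7701
Σ = +143.5962 → |volume| = 143.60

Directed edges: 174 total, each appears once with its reverse present → watertight.


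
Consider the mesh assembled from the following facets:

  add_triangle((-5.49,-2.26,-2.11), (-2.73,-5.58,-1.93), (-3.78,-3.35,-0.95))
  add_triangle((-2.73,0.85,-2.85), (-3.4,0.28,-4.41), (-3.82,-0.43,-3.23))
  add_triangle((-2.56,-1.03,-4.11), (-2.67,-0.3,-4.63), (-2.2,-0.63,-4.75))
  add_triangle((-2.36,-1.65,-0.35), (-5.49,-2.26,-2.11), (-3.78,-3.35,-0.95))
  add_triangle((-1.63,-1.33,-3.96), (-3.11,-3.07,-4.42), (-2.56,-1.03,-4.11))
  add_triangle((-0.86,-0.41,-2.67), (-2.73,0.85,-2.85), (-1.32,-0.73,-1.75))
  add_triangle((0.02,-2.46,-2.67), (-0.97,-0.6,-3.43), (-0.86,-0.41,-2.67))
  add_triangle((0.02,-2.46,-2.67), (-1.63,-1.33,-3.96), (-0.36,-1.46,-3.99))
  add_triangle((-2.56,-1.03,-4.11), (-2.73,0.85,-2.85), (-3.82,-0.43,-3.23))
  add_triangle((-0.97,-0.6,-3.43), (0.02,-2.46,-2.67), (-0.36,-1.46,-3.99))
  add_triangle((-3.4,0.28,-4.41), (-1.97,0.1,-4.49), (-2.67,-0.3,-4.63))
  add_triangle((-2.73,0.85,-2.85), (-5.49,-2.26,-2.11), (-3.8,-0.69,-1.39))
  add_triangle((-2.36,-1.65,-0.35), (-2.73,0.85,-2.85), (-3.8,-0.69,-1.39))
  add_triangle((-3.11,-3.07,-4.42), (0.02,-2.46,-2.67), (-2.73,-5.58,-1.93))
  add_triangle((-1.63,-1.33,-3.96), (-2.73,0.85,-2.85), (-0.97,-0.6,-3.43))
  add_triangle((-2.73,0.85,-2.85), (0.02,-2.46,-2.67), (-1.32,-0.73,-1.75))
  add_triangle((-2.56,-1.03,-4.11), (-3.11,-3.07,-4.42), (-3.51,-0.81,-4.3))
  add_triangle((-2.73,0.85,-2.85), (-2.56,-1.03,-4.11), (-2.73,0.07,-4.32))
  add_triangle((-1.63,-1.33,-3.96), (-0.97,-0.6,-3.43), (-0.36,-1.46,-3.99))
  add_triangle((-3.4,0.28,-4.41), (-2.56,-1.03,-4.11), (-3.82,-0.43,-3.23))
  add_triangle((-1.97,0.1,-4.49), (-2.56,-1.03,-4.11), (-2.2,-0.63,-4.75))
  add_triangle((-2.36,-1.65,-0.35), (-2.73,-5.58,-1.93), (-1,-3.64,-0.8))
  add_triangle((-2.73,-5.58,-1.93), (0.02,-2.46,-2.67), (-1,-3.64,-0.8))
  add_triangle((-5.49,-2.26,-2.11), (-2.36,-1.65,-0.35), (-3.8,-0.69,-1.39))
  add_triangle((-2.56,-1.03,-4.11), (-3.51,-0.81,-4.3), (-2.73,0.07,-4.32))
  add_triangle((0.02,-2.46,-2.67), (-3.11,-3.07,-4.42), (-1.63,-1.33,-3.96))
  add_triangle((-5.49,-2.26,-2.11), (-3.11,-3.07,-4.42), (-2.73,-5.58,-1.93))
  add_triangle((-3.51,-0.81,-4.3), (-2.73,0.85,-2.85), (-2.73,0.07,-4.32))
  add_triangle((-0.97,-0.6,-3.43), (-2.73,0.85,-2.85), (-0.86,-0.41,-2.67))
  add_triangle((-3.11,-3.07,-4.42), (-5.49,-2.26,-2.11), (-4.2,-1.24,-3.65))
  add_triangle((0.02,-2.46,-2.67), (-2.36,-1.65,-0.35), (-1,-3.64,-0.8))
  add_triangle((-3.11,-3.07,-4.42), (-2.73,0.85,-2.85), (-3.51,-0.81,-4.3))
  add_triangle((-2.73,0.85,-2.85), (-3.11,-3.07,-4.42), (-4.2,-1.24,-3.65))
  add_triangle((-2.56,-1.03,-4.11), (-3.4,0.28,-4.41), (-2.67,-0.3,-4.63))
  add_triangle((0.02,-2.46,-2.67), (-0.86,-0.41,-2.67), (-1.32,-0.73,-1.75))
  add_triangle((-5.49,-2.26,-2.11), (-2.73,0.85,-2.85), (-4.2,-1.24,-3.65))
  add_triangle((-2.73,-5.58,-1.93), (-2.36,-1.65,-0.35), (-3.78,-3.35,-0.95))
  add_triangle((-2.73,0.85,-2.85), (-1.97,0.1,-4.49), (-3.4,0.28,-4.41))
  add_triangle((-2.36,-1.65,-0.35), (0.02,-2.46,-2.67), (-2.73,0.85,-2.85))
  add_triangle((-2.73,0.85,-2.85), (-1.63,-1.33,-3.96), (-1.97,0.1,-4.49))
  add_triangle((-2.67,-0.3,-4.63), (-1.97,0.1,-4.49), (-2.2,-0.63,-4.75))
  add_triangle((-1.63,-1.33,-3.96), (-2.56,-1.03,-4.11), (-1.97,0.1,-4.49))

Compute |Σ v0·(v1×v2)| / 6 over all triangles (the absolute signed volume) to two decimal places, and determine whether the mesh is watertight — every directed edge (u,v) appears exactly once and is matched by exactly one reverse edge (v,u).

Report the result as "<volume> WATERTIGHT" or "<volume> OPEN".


Per-triangle v0·(v1×v2)/6:
  t1: +3.4958
  t2: +0.9026
  t3: +0.3650
  t4: +0.6022
  t5: +1.2070
  t6: -0.8053
  t7: -0.0943
  t8: +1.2345
  t9: -1.6892
  t10: -0.5378
  t11: +0.5288
  t12: +1.5679
  t13: -0.9948
  t14: +6.5417
  t15: +1.0942
  t16: +0.9817
  t17: +1.1833
  t18: -0.7119
  t19: +0.5022
  t20: +1.5459
  t21: -0.3194
  t22: +0.8231
  t23: +1.8434
  t24: +0.4894
  t25: +0.6494
  t26: +2.5026
  t27: +11.7061
  t28: +1.0471
  t29: -0.0181
  t30: +4.7766
  t31: -2.4577
  t32: +0.1522
  t33: +2.7099
  t34: +0.5879
  t35: -0.8706
  t36: +2.8711
  t37: +0.1381
  t38: +0.6611
  t39: -5.2797
  t40: -1.5070
  t41: +0.3166
  t42: +0.8933
Σ = +38.6347 → |volume| = 38.63

Directed edges: 126 total, each appears once with its reverse present → watertight.

38.63 WATERTIGHT


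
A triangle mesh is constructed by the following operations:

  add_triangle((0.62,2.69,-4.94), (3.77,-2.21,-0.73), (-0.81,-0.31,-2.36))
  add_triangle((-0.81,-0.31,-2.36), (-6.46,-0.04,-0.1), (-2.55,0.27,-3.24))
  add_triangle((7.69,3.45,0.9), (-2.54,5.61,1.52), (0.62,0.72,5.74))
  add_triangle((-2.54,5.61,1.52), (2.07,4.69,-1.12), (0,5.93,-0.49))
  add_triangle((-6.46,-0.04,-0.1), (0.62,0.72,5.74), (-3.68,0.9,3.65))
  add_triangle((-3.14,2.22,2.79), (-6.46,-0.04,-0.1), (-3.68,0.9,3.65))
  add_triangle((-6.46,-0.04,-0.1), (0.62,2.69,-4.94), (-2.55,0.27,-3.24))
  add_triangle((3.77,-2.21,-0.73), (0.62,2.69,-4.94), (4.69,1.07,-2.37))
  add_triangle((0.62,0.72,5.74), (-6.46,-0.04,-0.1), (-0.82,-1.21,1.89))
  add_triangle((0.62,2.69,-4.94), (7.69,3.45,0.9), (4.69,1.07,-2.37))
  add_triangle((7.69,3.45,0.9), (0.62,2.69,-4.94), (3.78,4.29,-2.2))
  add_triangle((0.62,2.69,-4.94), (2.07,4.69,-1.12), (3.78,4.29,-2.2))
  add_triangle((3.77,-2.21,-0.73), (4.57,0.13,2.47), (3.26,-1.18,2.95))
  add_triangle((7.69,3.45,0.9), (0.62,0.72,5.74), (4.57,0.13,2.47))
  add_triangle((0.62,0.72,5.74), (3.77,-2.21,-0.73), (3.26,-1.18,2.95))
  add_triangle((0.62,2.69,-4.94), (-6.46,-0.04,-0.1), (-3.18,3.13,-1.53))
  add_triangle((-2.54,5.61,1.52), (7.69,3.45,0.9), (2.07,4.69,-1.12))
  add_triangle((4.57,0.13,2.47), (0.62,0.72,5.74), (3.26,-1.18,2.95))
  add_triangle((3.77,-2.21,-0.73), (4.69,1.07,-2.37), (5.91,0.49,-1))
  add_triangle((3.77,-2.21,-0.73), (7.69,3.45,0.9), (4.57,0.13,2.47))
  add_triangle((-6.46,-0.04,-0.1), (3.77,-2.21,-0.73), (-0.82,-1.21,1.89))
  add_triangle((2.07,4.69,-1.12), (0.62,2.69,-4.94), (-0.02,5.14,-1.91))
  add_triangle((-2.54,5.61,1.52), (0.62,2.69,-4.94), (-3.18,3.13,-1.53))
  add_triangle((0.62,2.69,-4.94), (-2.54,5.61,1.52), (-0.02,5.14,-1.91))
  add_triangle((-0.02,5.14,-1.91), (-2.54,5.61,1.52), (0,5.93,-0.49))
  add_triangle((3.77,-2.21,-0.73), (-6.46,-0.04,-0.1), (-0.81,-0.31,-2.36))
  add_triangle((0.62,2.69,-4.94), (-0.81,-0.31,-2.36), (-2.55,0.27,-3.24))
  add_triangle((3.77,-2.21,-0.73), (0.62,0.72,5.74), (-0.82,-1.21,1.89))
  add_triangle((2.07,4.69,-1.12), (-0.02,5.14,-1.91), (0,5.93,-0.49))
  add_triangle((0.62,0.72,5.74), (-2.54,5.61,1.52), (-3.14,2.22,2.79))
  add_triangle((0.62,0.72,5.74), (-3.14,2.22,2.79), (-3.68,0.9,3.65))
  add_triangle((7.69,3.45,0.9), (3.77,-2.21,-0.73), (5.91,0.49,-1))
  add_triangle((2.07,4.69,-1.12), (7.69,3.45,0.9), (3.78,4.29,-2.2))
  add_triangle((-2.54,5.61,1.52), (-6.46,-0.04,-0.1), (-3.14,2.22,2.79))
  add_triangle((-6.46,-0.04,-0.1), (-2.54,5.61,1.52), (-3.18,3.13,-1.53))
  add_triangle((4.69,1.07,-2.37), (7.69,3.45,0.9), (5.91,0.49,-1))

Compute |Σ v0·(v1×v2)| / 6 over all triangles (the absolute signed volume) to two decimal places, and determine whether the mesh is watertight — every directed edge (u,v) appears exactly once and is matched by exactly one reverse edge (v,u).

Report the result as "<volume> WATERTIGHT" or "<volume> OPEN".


321.00 WATERTIGHT

Per-triangle v0·(v1×v2)/6:
  t1: +7.2057
  t2: +1.7733
  t3: +47.9979
  t4: +2.2193
  t5: +2.8350
  t6: +6.1177
  t7: +7.7333
  t8: +8.7622
  t9: +8.9012
  t10: +15.6663
  t11: +8.4979
  t12: +6.8587
  t13: +4.7798
  t14: +15.0442
  t15: +0.2537
  t16: +12.5024
  t17: +20.5451
  t18: +5.8751
  t19: +3.9788
  t20: +12.5587
  t21: +5.5979
  t22: +7.3855
  t23: +13.4304
  t24: +6.5535
  t25: +3.7678
  t26: +5.3858
  t27: +2.5220
  t28: +7.4038
  t29: +3.0531
  t30: +13.0039
  t31: +5.8331
  t32: +5.2142
  t33: +8.2090
  t34: +13.4338
  t35: +14.2570
  t36: +5.8439
Σ = +321.0010 → |volume| = 321.00

Directed edges: 108 total, each appears once with its reverse present → watertight.


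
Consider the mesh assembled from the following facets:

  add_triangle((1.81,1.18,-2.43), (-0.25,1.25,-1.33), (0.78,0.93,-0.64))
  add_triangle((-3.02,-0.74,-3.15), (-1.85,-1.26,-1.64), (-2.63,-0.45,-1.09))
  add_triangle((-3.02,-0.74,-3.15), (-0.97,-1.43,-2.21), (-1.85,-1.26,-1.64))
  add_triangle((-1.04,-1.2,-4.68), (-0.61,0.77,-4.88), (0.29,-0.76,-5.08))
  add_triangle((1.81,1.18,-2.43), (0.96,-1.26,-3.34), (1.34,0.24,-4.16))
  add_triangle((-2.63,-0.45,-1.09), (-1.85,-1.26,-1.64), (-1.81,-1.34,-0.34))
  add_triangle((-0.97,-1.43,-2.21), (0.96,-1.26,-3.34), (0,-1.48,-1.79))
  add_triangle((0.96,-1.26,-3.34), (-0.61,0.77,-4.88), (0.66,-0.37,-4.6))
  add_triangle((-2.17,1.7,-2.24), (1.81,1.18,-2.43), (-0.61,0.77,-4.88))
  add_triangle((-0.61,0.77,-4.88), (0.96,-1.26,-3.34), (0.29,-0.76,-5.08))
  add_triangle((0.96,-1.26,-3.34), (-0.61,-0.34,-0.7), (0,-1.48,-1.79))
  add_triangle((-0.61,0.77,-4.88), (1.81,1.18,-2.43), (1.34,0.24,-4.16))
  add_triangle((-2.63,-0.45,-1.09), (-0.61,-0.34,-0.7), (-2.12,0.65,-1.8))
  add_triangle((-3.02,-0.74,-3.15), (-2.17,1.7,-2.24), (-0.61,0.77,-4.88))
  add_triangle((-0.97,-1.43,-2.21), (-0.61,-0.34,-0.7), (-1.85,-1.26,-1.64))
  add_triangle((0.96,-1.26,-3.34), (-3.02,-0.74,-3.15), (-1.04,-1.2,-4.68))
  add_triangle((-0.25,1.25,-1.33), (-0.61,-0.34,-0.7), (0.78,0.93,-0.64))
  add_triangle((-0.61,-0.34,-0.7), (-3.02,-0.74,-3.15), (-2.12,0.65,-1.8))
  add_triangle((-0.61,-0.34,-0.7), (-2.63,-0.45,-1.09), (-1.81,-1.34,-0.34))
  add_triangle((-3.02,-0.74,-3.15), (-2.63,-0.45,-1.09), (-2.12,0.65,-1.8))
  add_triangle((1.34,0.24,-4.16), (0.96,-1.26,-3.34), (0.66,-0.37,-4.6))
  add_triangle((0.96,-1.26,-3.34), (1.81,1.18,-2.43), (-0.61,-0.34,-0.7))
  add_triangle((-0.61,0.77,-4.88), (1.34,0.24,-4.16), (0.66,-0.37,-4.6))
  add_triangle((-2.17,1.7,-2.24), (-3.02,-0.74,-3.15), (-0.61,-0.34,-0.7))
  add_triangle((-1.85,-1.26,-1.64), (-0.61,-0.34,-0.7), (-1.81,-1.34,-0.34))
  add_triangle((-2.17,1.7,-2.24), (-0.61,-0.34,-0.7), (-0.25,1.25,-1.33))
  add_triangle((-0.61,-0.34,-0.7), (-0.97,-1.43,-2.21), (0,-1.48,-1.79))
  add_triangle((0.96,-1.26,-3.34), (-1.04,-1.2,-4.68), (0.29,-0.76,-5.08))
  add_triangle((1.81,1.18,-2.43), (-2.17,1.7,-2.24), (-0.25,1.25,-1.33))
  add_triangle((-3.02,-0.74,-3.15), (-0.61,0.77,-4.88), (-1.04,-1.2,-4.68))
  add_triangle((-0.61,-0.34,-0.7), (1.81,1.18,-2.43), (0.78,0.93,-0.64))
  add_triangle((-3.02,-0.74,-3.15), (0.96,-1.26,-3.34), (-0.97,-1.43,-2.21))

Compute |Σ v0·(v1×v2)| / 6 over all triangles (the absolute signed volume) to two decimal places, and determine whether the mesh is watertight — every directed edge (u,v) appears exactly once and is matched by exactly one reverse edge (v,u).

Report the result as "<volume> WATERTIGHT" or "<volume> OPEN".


Per-triangle v0·(v1×v2)/6:
  t1: +0.3853
  t2: +0.6996
  t3: +0.6603
  t4: +2.0362
  t5: +0.9511
  t6: +0.5640
  t7: +0.5483
  t8: +0.5673
  t9: +3.5395
  t10: +0.4051
  t11: -0.3416
  t12: +1.9209
  t13: -0.2937
  t14: +4.7778
  t15: -0.0692
  t16: +0.6405
  t17: -0.1643
  t18: -0.0019
  t19: -0.2443
  t20: +0.9329
  t21: +0.7766
  t22: -0.8998
  t23: +1.2395
  t24: -0.0694
  t25: -0.0242
  t26: -0.3439
  t27: +0.0032
  t28: +1.1670
  t29: +0.6316
  t30: +3.6828
  t31: -0.2002
  t32: +1.7036
Σ = +25.1807 → |volume| = 25.18

Directed edges: 96 total, each appears once with its reverse present → watertight.

25.18 WATERTIGHT


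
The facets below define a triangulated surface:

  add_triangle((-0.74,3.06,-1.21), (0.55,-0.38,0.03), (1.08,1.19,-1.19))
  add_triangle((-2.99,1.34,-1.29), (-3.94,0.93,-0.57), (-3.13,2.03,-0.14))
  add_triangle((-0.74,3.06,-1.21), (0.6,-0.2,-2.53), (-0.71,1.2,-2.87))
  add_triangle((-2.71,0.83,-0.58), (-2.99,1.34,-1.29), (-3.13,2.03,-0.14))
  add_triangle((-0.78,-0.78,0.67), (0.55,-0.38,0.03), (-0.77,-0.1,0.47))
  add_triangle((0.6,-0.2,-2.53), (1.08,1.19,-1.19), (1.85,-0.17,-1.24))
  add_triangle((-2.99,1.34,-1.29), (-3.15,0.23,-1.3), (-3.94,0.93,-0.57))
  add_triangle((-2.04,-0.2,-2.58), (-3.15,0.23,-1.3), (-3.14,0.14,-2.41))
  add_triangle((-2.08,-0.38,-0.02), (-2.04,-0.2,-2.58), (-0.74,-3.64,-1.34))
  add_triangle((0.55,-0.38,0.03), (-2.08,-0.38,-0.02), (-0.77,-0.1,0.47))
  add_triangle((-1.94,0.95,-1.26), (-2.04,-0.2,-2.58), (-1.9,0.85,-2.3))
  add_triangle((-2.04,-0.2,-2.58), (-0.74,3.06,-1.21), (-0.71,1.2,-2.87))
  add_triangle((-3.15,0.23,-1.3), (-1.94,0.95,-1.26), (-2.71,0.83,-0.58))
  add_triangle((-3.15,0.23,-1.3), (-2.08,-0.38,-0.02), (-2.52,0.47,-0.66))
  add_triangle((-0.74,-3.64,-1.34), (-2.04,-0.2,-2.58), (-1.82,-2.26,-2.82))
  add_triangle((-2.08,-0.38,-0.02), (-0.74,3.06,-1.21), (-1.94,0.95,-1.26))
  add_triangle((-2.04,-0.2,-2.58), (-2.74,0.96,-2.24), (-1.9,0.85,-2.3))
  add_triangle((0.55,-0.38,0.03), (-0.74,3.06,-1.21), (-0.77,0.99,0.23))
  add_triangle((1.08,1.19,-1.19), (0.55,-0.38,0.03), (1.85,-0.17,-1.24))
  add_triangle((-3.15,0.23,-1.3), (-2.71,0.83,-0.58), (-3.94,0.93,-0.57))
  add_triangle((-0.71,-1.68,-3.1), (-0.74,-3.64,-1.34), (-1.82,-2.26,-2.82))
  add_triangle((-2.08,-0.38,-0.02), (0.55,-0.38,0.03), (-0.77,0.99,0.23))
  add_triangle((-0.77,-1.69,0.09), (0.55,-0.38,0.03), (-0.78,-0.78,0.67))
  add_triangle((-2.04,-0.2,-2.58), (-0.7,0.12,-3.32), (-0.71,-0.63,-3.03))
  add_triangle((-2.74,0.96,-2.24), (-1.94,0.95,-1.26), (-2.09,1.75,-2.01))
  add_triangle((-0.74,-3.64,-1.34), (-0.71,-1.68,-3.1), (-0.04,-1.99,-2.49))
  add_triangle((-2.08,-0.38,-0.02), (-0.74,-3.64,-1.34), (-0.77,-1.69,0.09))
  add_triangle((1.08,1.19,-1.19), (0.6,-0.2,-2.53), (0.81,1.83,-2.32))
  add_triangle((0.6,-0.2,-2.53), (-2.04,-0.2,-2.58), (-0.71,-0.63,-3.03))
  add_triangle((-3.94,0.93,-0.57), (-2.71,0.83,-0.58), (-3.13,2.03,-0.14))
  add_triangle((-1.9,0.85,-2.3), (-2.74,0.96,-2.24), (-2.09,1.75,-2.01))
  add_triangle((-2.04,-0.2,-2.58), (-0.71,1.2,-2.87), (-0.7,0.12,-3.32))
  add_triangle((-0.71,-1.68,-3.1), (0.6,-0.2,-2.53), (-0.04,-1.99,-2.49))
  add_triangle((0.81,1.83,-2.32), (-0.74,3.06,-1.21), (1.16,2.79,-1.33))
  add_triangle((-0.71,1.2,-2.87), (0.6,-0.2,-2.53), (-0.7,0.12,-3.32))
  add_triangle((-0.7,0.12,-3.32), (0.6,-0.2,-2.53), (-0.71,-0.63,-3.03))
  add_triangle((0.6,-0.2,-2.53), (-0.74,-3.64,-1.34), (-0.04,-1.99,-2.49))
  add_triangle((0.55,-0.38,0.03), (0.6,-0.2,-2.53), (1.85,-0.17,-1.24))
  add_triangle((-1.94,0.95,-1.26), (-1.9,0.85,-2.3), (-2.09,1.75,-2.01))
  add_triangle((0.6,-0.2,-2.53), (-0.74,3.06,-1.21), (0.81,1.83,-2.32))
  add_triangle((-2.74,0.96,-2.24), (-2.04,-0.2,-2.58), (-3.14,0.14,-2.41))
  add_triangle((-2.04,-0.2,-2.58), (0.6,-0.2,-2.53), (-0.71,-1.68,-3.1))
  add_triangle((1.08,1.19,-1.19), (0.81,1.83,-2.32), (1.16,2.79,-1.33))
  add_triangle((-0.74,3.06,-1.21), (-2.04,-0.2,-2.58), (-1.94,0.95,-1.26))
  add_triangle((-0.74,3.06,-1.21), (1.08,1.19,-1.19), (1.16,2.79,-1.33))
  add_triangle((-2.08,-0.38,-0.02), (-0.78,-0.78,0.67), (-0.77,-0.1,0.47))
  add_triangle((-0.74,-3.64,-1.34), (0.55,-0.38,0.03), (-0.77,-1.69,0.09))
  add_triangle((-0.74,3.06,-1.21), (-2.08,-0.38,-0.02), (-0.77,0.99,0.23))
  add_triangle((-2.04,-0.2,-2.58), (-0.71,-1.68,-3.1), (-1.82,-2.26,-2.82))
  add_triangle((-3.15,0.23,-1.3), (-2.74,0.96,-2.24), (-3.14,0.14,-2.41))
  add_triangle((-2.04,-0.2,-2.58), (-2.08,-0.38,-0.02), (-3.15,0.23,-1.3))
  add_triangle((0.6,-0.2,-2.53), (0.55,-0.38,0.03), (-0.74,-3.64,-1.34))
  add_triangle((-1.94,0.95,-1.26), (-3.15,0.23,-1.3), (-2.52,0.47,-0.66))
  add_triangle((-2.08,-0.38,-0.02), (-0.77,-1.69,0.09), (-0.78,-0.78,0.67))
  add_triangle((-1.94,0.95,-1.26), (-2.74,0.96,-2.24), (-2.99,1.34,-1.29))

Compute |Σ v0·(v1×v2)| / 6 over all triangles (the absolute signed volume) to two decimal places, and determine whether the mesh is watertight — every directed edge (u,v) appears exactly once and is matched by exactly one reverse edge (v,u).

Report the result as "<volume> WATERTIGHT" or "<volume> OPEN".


Per-triangle v0·(v1×v2)/6:
  t1: +0.0842
  t2: +0.8573
  t3: +1.2325
  t4: -0.4161
  t5: +0.0206
  t6: +0.8667
  t7: +0.6408
  t8: +0.1226
  t9: +3.1907
  t10: -0.0799
  t11: -0.3806
  t12: +1.9820
  t13: -0.3809
  t14: +0.2320
  t15: +0.3426
  t16: +0.8311
  t17: +0.3887
  t18: +0.1127
  t19: +0.1111
  t20: -0.1689
  t21: +1.6039
  t22: +0.0492
  t23: +0.1292
  t24: +0.6006
  t25: +0.1887
  t26: +0.9417
  t27: +0.8342
  t28: +0.5366
  t29: -0.4390
  t30: -0.1985
  t31: +0.3217
  t32: +0.9245
  t33: +0.7112
  t34: +1.3489
  t35: +0.6706
  t36: +0.4753
  t37: +0.1398
  t38: +0.2340
  t39: -0.2674
  t40: +1.2176
  t41: +0.4656
  t42: +1.6070
  t43: +0.3797
  t44: +1.3775
  t45: -0.5150
  t46: +0.1151
  t47: +0.3149
  t48: +0.7345
  t49: +1.2747
  t50: +0.4965
  t51: +0.6389
  t52: +1.0008
  t53: +0.2302
  t54: +0.3424
  t55: +0.0990
Σ = +28.1736 → |volume| = 28.17

Directed edges: 165 total; 9 unmatched, e.g. (-2.71,0.83,-0.58)→(-2.99,1.34,-1.29) → open.

28.17 OPEN
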